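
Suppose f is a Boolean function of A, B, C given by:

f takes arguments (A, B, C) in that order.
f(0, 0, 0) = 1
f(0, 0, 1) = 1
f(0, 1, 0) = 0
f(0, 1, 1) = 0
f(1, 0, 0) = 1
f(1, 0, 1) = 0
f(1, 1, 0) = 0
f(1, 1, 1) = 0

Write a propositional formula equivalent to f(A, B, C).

The 1-rows are (0,0,0), (0,0,1), (1,0,0). Each contributes one minterm — ¬A·¬B·¬C; ¬A·¬B·C; A·¬B·¬C — and their disjunction is a sum-of-products form of f.

f(A, B, C) = (((not A and not B) and not C) or ((not A and not B) and C)) or ((A and not B) and not C)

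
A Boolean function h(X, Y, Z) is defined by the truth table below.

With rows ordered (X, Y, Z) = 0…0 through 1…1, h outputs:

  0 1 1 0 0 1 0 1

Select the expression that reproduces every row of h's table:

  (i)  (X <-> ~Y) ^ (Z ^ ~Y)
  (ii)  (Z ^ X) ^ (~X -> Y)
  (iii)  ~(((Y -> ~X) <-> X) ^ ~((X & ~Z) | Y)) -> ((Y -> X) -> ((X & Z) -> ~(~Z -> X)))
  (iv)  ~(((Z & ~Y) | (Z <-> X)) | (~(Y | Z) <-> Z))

(i): at (0,0,0) it gives 1, but h = 0 — eliminated.
(iii): at (0,0,0) it gives 1, but h = 0 — eliminated.
(iv): at (0,0,1) it gives 0, but h = 1 — eliminated.
(ii) is the remaining candidate, and it agrees with h on all 8 inputs.

ii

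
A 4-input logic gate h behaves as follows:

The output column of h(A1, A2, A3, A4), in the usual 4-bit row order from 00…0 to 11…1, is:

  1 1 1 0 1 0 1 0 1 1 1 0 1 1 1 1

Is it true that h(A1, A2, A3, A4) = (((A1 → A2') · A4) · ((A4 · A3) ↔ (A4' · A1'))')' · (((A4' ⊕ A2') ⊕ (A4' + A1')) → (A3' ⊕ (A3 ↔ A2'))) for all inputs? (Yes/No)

Evaluate (((A1 → A2') · A4) · ((A4 · A3) ↔ (A4' · A1'))')' · (((A4' ⊕ A2') ⊕ (A4' + A1')) → (A3' ⊕ (A3 ↔ A2'))) on each row and compare to h:
  A1=0, A2=0, A3=0, A4=0: formula gives 1, h = 1 ✓
  A1=0, A2=0, A3=0, A4=1: formula gives 1, h = 1 ✓
  A1=0, A2=0, A3=1, A4=0: formula gives 1, h = 1 ✓
  A1=0, A2=0, A3=1, A4=1: formula gives 0, h = 0 ✓
  …and likewise for the remaining 12 rows.
No disagreement on any input; they are logically equivalent.

Yes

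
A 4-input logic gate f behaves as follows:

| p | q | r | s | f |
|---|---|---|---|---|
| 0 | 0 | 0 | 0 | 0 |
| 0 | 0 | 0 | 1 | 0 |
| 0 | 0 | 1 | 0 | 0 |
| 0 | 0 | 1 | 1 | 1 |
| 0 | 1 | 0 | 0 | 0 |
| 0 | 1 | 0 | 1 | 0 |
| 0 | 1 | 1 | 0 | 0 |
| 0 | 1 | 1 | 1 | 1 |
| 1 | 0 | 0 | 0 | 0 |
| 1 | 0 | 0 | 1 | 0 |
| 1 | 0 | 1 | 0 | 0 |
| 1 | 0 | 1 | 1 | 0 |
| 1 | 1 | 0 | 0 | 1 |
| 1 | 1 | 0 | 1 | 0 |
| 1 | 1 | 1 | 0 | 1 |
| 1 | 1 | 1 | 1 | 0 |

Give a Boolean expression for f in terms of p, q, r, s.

f(p, q, r, s) = (((((not p and not q) and r) and s) or (((not p and q) and r) and s)) or (((p and q) and not r) and not s)) or (((p and q) and r) and not s)

f=1 on 4 inputs: (0,0,1,1), (0,1,1,1), (1,1,0,0), (1,1,1,0). Reading each as a conjunction of literals (¬p·¬q·r·s, ¬p·q·r·s, p·q·¬r·¬s, p·q·r·¬s) and taking the OR gives the canonical DNF.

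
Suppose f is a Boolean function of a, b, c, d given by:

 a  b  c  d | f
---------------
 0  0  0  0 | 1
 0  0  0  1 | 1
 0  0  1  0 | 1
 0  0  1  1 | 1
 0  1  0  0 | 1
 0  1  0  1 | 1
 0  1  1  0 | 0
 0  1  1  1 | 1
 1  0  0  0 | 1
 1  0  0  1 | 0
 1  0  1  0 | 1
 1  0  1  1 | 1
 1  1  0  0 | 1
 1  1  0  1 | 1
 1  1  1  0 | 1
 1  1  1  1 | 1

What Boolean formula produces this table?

f(a, b, c, d) = NOT ((((NOT a AND b) AND c) AND NOT d) OR (((a AND NOT b) AND NOT c) AND d))

f is 0 on only 2 rows — (0,1,1,0), (1,0,0,1). Writing each as a minterm (¬a·b·c·¬d, a·¬b·¬c·d) and OR-ing them characterizes exactly where f=0, so f is the negation of that disjunction.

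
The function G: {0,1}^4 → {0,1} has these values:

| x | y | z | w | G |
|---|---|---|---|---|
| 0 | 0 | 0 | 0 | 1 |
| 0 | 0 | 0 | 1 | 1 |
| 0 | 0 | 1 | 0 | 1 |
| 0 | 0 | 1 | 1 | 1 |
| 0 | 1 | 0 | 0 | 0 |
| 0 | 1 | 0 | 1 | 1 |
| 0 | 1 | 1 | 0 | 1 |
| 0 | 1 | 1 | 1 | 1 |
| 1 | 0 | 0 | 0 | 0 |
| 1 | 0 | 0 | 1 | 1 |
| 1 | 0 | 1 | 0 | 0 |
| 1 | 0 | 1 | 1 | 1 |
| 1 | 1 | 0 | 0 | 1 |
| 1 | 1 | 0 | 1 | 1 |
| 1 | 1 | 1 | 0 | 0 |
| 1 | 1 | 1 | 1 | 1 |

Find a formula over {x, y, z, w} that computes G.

G(x, y, z, w) = NOT ((((((NOT x AND y) AND NOT z) AND NOT w) OR (((x AND NOT y) AND NOT z) AND NOT w)) OR (((x AND NOT y) AND z) AND NOT w)) OR (((x AND y) AND z) AND NOT w))

There are just 4 zero rows: (0,1,0,0), (1,0,0,0), (1,0,1,0), (1,1,1,0). Their minterms are ¬x·y·¬z·¬w, x·¬y·¬z·¬w, x·¬y·z·¬w, x·y·z·¬w; the OR of those covers precisely the 0-outputs, and negating it yields G.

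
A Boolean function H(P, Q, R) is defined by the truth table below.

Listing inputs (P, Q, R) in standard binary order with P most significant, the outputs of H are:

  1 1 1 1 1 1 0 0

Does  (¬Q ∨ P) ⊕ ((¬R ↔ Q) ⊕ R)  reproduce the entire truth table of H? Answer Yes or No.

Yes

Test each input against both H and the formula:
  P=0, Q=0, R=0: formula gives 1, H = 1 ✓
  P=0, Q=0, R=1: formula gives 1, H = 1 ✓
  P=0, Q=1, R=0: formula gives 1, H = 1 ✓
  P=0, Q=1, R=1: formula gives 1, H = 1 ✓
  P=1, Q=0, R=0: formula gives 1, H = 1 ✓
  …and likewise for the remaining 3 rows.
Every row agrees, so the formula is equivalent.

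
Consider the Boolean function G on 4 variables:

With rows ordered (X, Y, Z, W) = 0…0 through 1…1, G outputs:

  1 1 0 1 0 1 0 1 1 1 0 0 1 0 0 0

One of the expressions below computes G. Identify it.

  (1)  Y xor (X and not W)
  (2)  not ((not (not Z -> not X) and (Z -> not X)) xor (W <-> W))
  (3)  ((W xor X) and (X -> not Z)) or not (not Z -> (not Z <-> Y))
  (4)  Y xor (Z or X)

(1): at (0,0,0,0) it gives 0, but G = 1 — eliminated.
(2): at (0,0,0,0) it gives 0, but G = 1 — eliminated.
(4): at (0,0,0,0) it gives 0, but G = 1 — eliminated.
(3) is the remaining candidate, and it agrees with G on all 16 inputs.

3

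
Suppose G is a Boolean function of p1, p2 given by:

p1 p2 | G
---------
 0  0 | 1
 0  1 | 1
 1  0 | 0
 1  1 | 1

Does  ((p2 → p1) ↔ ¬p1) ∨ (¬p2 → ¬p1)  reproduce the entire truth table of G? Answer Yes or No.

Yes

Evaluate ((p2 → p1) ↔ ¬p1) ∨ (¬p2 → ¬p1) on each row and compare to G:
  p1=0, p2=0: formula gives 1, G = 1 ✓
  p1=0, p2=1: formula gives 1, G = 1 ✓
  p1=1, p2=0: formula gives 0, G = 0 ✓
  p1=1, p2=1: formula gives 1, G = 1 ✓
All 4 rows match — the expression computes G exactly.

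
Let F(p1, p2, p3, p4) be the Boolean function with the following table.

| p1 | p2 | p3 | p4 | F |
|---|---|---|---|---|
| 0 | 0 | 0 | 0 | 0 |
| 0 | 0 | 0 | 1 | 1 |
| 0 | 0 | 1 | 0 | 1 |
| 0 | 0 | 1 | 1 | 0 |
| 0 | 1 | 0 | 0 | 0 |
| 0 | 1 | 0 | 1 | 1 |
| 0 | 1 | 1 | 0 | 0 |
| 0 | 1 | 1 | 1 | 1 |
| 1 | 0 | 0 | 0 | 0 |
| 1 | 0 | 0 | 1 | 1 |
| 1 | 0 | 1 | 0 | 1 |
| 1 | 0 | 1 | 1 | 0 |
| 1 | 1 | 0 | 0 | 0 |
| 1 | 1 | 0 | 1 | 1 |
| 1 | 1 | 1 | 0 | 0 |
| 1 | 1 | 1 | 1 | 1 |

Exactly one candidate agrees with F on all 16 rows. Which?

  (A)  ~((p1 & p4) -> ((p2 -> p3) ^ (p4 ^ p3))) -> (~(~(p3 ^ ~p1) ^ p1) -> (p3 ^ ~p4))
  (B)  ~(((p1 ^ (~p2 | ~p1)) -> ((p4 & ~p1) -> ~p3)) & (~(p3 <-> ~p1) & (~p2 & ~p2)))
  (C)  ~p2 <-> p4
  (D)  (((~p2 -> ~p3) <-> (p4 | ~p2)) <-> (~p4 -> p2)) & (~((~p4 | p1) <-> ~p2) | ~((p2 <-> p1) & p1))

(A): at (0,0,0,0) it gives 1, but F = 0 — eliminated.
(B): at (0,0,0,1) it gives 0, but F = 1 — eliminated.
(C): at (0,0,1,0) it gives 0, but F = 1 — eliminated.
(D) is the remaining candidate, and it agrees with F on all 16 inputs.

D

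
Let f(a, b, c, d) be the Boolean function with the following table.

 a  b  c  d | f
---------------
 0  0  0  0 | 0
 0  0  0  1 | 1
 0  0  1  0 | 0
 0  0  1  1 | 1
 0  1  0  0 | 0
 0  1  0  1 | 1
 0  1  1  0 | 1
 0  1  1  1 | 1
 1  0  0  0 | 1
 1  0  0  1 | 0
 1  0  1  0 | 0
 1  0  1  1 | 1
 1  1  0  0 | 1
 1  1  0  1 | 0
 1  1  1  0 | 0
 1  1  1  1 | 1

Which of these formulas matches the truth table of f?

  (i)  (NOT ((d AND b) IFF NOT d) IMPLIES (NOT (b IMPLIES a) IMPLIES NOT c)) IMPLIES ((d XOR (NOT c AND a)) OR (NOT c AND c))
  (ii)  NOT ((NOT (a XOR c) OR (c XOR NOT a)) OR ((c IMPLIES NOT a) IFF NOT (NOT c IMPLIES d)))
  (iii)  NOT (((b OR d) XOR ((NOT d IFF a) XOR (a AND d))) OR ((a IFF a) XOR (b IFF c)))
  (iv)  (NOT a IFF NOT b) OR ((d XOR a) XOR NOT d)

(ii): at (0,0,0,1) it gives 0, but f = 1 — eliminated.
(iii): at (0,0,0,0) it gives 1, but f = 0 — eliminated.
(iv): at (0,0,0,0) it gives 1, but f = 0 — eliminated.
That leaves (i). Evaluating it on every row reproduces the table of f exactly.

i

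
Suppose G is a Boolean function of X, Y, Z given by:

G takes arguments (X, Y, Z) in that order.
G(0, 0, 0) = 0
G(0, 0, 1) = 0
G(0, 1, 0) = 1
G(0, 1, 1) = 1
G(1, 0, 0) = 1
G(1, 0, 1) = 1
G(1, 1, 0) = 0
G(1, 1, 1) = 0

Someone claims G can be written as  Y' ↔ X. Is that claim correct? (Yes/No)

Yes

Test each input against both G and the formula:
  X=0, Y=0, Z=0: formula gives 0, G = 0 ✓
  X=0, Y=0, Z=1: formula gives 0, G = 0 ✓
  X=0, Y=1, Z=0: formula gives 1, G = 1 ✓
  X=0, Y=1, Z=1: formula gives 1, G = 1 ✓
  X=1, Y=0, Z=0: formula gives 1, G = 1 ✓
  … (the remaining 3 rows also agree.)
All 8 rows match — the expression computes G exactly.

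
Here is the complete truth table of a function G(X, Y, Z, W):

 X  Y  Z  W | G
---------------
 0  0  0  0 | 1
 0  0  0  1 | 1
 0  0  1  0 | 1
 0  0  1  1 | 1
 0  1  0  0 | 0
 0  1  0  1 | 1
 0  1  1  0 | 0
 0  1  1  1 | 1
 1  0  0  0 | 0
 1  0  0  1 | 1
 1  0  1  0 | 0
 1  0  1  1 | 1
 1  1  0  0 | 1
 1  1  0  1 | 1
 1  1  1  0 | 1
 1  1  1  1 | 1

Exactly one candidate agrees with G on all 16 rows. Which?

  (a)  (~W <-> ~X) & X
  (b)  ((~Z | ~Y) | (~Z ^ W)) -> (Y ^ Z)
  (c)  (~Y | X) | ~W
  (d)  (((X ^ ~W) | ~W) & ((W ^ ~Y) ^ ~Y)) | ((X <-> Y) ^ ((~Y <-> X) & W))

(a) fails at (0,0,0,0): the formula yields 0, G is 1.
(b) fails at (0,0,0,0): the formula yields 0, G is 1.
(c) fails at (0,1,0,0): the formula yields 1, G is 0.
Only (d) survives; checking it on all 16 rows confirms it matches G.

d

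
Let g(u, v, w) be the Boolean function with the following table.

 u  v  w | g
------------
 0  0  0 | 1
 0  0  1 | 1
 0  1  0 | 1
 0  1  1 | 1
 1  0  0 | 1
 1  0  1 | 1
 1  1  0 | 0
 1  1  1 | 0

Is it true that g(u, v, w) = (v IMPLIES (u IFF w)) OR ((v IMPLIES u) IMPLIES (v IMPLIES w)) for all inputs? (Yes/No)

Test each input against both g and the formula:
  u=0, v=0, w=0: formula gives 1, g = 1 ✓
  u=0, v=0, w=1: formula gives 1, g = 1 ✓
  u=0, v=1, w=0: formula gives 1, g = 1 ✓
  u=0, v=1, w=1: formula gives 1, g = 1 ✓
  u=1, v=0, w=0: formula gives 1, g = 1 ✓
  …
  u=1, v=1, w=1: formula gives 1, but g = 0 ✗
Row (1,1,1) is a counterexample, so the formula is not equivalent to g.

No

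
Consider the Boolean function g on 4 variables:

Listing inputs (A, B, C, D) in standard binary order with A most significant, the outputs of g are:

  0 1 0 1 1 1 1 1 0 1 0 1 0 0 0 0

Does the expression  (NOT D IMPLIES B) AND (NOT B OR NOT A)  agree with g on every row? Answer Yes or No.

Yes

Test each input against both g and the formula:
  A=0, B=0, C=0, D=0: formula gives 0, g = 0 ✓
  A=0, B=0, C=0, D=1: formula gives 1, g = 1 ✓
  A=0, B=0, C=1, D=0: formula gives 0, g = 0 ✓
  A=0, B=0, C=1, D=1: formula gives 1, g = 1 ✓
  …and likewise for the remaining 12 rows.
No disagreement on any input; they are logically equivalent.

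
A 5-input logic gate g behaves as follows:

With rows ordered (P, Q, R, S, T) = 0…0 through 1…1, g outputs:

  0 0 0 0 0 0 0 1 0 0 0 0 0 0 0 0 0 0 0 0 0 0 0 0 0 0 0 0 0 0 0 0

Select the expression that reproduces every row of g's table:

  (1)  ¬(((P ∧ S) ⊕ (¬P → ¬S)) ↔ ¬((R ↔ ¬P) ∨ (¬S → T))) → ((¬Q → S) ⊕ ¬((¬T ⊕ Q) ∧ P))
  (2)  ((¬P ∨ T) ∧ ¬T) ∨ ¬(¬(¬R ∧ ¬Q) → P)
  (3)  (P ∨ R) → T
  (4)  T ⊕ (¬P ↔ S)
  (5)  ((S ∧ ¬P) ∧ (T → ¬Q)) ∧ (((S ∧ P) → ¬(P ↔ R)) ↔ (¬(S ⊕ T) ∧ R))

5

(1) fails at (0,0,0,0,0): the formula yields 1, g is 0.
(2) fails at (0,0,0,0,0): the formula yields 1, g is 0.
(3) fails at (0,0,0,0,0): the formula yields 1, g is 0.
(4) fails at (0,0,0,0,1): the formula yields 1, g is 0.
(5) is the remaining candidate, and it agrees with g on all 32 inputs.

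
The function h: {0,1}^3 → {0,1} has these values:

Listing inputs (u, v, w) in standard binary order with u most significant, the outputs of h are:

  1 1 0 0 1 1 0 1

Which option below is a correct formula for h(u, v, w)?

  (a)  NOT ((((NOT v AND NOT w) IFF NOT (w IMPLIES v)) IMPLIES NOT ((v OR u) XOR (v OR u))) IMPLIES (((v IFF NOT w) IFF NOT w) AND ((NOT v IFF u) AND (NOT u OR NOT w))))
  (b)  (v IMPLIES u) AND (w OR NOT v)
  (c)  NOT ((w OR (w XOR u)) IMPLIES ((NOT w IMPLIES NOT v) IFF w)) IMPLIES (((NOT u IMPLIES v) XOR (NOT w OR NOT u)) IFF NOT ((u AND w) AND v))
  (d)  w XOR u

(a) disagrees with h on (1,1,0) (formula → 1, table → 0); rule it out.
(c) disagrees with h on (0,1,0) (formula → 1, table → 0); rule it out.
(d) disagrees with h on (0,0,0) (formula → 0, table → 1); rule it out.
Only (b) survives; checking it on all 8 rows confirms it matches h.

b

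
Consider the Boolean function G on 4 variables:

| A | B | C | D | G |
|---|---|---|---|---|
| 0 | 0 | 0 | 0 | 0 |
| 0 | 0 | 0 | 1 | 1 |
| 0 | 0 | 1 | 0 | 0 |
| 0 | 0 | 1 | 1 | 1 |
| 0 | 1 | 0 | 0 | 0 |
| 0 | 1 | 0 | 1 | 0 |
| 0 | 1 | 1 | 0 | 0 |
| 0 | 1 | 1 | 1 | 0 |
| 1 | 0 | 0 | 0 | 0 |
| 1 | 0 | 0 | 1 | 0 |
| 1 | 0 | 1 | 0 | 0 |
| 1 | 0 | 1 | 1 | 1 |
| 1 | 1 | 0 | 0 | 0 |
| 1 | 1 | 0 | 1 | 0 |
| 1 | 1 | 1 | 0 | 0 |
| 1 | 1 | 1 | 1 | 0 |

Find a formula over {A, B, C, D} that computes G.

Collect the rows where G=1 — (0,0,0,1), (0,0,1,1), (1,0,1,1) — and write one minterm per row: ¬A·¬B·¬C·D, ¬A·¬B·C·D, A·¬B·C·D. Their union (logical OR) reproduces the table exactly.

G(A, B, C, D) = ((((~A & ~B) & ~C) & D) | (((~A & ~B) & C) & D)) | (((A & ~B) & C) & D)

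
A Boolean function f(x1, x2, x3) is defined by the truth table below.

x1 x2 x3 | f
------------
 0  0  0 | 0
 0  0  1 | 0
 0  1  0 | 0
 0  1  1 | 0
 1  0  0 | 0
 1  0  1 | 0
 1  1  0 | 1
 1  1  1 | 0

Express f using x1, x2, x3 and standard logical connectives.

f is 1 on exactly one input, (1,1,0), whose minterm is x1·x2·¬x3. So f is just that conjunction.

f(x1, x2, x3) = (x1 ∧ x2) ∧ ¬x3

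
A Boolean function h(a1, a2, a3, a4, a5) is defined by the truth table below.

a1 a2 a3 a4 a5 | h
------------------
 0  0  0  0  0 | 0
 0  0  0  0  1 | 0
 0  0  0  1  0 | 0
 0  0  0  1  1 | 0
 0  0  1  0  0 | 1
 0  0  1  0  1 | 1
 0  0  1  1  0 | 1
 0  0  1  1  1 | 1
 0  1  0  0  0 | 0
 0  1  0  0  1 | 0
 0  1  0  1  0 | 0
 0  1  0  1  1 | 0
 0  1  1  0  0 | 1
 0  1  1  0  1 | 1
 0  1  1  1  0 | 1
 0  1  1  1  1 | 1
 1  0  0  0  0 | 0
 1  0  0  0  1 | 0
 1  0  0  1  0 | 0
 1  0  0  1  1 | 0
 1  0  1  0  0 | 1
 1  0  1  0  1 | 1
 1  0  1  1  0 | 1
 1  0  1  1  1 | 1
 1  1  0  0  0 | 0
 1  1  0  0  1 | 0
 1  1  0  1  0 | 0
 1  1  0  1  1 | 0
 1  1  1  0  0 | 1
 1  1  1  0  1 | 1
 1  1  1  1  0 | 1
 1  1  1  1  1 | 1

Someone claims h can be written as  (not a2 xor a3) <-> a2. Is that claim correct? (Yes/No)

Yes

Test each input against both h and the formula:
  a1=0, a2=0, a3=0, a4=0, a5=0: formula gives 0, h = 0 ✓
  a1=0, a2=0, a3=0, a4=0, a5=1: formula gives 0, h = 0 ✓
  a1=0, a2=0, a3=0, a4=1, a5=0: formula gives 0, h = 0 ✓
  a1=0, a2=0, a3=0, a4=1, a5=1: formula gives 0, h = 0 ✓
  …and likewise for the remaining 28 rows.
All 32 rows match — the expression computes h exactly.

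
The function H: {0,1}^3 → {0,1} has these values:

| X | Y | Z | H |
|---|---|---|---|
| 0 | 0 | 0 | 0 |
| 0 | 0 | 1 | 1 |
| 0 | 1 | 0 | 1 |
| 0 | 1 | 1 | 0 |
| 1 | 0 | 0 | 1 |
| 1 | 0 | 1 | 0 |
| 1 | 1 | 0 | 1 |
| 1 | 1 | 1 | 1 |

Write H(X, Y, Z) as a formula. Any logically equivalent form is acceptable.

H is 0 on only 3 rows — (0,0,0), (0,1,1), (1,0,1). Writing each as a minterm (¬X·¬Y·¬Z, ¬X·Y·Z, X·¬Y·Z) and OR-ing them characterizes exactly where H=0, so H is the negation of that disjunction.

H(X, Y, Z) = not ((((not X and not Y) and not Z) or ((not X and Y) and Z)) or ((X and not Y) and Z))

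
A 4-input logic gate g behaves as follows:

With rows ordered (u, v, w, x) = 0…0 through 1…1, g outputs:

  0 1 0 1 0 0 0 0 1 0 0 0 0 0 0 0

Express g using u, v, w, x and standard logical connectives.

g=1 on 3 inputs: (0,0,0,1), (0,0,1,1), (1,0,0,0). Reading each as a conjunction of literals (¬u·¬v·¬w·x, ¬u·¬v·w·x, u·¬v·¬w·¬x) and taking the OR gives the canonical DNF.

g(u, v, w, x) = ((((¬u ∧ ¬v) ∧ ¬w) ∧ x) ∨ (((¬u ∧ ¬v) ∧ w) ∧ x)) ∨ (((u ∧ ¬v) ∧ ¬w) ∧ ¬x)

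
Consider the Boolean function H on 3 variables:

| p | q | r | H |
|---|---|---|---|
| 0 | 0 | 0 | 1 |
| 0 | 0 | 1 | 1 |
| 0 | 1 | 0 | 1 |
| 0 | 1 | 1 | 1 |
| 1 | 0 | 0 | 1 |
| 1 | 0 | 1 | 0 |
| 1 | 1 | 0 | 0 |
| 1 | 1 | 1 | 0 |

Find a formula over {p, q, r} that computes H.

H is 0 on only 3 rows — (1,0,1), (1,1,0), (1,1,1). Writing each as a minterm (p·¬q·r, p·q·¬r, p·q·r) and OR-ing them characterizes exactly where H=0, so H is the negation of that disjunction.

H(p, q, r) = NOT ((((p AND NOT q) AND r) OR ((p AND q) AND NOT r)) OR ((p AND q) AND r))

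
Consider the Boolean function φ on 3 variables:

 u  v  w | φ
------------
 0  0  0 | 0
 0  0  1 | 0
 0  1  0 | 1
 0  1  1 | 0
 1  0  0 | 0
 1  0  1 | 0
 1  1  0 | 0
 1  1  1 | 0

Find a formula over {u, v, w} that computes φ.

φ is 1 on exactly one input, (0,1,0), whose minterm is ¬u·v·¬w. So φ is just that conjunction.

φ(u, v, w) = (~u & v) & ~w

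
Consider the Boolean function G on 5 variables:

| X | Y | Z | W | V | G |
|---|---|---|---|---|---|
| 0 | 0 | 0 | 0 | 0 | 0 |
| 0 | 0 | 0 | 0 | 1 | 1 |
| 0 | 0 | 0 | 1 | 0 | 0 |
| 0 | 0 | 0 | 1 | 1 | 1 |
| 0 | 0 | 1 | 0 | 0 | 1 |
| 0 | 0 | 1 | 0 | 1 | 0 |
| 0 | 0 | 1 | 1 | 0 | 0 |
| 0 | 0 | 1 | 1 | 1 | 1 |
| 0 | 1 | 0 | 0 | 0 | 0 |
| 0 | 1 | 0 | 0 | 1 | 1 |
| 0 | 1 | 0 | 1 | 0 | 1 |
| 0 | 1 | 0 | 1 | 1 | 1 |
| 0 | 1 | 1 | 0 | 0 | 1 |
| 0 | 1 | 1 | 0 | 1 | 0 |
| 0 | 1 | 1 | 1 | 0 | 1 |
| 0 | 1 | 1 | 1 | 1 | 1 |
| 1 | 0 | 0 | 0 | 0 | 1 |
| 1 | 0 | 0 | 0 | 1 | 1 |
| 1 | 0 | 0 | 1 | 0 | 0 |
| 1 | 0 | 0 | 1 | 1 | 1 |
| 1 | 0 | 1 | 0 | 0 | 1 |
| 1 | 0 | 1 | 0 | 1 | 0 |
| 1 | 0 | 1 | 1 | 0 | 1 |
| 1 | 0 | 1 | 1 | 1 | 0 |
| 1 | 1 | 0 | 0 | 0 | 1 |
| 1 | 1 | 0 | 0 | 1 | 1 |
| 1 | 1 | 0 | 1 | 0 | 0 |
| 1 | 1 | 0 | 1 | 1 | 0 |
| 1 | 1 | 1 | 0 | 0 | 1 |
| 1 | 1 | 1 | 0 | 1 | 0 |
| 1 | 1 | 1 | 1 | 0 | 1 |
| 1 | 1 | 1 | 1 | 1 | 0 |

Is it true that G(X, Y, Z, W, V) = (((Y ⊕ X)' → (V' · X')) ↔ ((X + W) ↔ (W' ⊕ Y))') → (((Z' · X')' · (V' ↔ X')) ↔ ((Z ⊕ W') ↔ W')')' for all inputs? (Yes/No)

No

Evaluate (((Y ⊕ X)' → (V' · X')) ↔ ((X + W) ↔ (W' ⊕ Y))') → (((Z' · X')' · (V' ↔ X')) ↔ ((Z ⊕ W') ↔ W')')' on each row and compare to G:
  X=0, Y=0, Z=0, W=0, V=0: formula gives 0, G = 0 ✓
  X=0, Y=0, Z=0, W=0, V=1: formula gives 1, G = 1 ✓
  X=0, Y=0, Z=0, W=1, V=0: formula gives 0, G = 0 ✓
  X=0, Y=0, Z=0, W=1, V=1: formula gives 1, G = 1 ✓
  X=0, Y=0, Z=1, W=0, V=0: formula gives 0, but G = 1 ✗
A single disagreement suffices: at (0,0,1,0,0) they differ, so the formula does not compute G.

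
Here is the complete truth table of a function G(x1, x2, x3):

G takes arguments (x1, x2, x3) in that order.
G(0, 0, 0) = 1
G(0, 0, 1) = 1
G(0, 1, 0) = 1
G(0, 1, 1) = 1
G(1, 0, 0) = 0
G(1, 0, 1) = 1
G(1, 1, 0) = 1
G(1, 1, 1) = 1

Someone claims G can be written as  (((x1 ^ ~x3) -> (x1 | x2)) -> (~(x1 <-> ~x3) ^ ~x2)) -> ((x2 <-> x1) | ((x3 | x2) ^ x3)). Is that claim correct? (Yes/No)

Yes

Test each input against both G and the formula:
  x1=0, x2=0, x3=0: formula gives 1, G = 1 ✓
  x1=0, x2=0, x3=1: formula gives 1, G = 1 ✓
  x1=0, x2=1, x3=0: formula gives 1, G = 1 ✓
  x1=0, x2=1, x3=1: formula gives 1, G = 1 ✓
  x1=1, x2=0, x3=0: formula gives 0, G = 0 ✓
  …and likewise for the remaining 3 rows.
All 8 rows match — the expression computes G exactly.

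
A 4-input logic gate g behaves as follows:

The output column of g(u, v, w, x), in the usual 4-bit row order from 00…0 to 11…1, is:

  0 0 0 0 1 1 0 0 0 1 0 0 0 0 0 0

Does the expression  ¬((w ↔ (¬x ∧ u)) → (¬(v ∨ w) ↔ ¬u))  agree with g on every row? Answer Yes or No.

Test each input against both g and the formula:
  u=0, v=0, w=0, x=0: formula gives 0, g = 0 ✓
  u=0, v=0, w=0, x=1: formula gives 0, g = 0 ✓
  u=0, v=0, w=1, x=0: formula gives 0, g = 0 ✓
  u=0, v=0, w=1, x=1: formula gives 0, g = 0 ✓
  …and likewise for the remaining 12 rows.
All 16 rows match — the expression computes g exactly.

Yes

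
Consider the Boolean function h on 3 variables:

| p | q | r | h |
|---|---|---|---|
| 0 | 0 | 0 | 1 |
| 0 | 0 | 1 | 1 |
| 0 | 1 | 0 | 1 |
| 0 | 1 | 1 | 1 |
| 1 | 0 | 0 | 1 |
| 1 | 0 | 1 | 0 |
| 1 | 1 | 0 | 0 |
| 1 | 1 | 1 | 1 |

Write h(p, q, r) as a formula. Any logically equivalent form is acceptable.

h(p, q, r) = NOT (((p AND NOT q) AND r) OR ((p AND q) AND NOT r))

h is 0 on only 2 rows — (1,0,1), (1,1,0). Writing each as a minterm (p·¬q·r, p·q·¬r) and OR-ing them characterizes exactly where h=0, so h is the negation of that disjunction.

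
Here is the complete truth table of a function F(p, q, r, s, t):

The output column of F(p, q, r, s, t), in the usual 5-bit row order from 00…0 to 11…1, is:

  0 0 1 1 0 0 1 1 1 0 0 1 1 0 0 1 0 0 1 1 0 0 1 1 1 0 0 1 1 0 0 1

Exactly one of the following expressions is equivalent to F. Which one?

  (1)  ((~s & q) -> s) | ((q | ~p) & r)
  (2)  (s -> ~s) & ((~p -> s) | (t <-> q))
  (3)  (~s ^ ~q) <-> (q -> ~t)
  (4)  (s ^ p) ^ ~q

(1) fails at (0,0,0,0,0): the formula yields 1, F is 0.
(2) fails at (0,0,0,0,0): the formula yields 1, F is 0.
(4) fails at (0,0,0,0,0): the formula yields 1, F is 0.
Only (3) survives; checking it on all 32 rows confirms it matches F.

3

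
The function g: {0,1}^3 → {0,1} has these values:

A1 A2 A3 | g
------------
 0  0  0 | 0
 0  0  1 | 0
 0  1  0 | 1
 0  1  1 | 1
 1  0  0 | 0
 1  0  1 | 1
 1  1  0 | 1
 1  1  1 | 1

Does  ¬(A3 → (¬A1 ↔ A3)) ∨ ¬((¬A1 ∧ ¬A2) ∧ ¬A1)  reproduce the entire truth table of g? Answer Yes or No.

No

Test each input against both g and the formula:
  A1=0, A2=0, A3=0: formula gives 0, g = 0 ✓
  A1=0, A2=0, A3=1: formula gives 0, g = 0 ✓
  A1=0, A2=1, A3=0: formula gives 1, g = 1 ✓
  A1=0, A2=1, A3=1: formula gives 1, g = 1 ✓
  A1=1, A2=0, A3=0: formula gives 1, but g = 0 ✗
Row (1,0,0) is a counterexample, so the formula is not equivalent to g.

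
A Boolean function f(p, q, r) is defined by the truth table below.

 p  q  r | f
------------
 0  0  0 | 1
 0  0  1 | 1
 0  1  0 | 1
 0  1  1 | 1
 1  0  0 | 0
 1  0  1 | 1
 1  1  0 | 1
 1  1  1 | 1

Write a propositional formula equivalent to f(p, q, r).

f(p, q, r) = ((p · q') · r')'

f is 0 on exactly one input, (1,0,0), whose minterm is p·¬q·¬r. So f is the negation of that single conjunction.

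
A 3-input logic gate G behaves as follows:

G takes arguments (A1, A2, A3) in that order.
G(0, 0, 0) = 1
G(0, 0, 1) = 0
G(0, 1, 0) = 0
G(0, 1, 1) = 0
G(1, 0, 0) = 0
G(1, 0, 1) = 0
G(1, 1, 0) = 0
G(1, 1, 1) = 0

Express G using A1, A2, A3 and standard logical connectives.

The output is 1 only when every input is 0 — NOR of all inputs.

G(A1, A2, A3) = ¬((A1 ∨ A2) ∨ A3)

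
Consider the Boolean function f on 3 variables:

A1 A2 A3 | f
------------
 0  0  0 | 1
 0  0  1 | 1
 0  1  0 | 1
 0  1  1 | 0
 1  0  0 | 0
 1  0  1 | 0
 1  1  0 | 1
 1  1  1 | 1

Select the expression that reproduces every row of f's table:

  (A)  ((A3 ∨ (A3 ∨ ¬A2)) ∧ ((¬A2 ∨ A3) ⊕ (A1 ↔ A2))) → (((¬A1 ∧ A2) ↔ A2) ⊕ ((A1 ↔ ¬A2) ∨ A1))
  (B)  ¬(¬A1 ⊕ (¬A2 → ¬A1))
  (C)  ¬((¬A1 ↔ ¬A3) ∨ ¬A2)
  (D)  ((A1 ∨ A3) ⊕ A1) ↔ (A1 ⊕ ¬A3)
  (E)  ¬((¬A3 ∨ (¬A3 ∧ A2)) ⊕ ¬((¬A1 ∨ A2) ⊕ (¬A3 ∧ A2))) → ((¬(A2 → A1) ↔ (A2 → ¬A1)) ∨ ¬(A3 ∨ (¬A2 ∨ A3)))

(B) fails at (0,1,1): the formula yields 1, f is 0.
(C) fails at (0,0,0): the formula yields 0, f is 1.
(D) fails at (0,0,0): the formula yields 0, f is 1.
(E) fails at (0,0,1): the formula yields 0, f is 1.
(A) is the remaining candidate, and it agrees with f on all 8 inputs.

A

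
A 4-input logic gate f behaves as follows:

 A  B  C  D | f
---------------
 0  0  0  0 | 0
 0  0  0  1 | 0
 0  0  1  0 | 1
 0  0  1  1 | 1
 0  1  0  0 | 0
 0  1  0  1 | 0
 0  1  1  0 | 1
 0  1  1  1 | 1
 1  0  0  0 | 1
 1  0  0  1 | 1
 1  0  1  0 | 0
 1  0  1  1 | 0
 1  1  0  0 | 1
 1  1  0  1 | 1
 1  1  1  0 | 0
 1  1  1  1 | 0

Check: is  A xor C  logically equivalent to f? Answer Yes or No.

Yes

Evaluate A xor C on each row and compare to f:
  A=0, B=0, C=0, D=0: formula gives 0, f = 0 ✓
  A=0, B=0, C=0, D=1: formula gives 0, f = 0 ✓
  A=0, B=0, C=1, D=0: formula gives 1, f = 1 ✓
  A=0, B=0, C=1, D=1: formula gives 1, f = 1 ✓
  …and likewise for the remaining 12 rows.
Every row agrees, so the formula is equivalent.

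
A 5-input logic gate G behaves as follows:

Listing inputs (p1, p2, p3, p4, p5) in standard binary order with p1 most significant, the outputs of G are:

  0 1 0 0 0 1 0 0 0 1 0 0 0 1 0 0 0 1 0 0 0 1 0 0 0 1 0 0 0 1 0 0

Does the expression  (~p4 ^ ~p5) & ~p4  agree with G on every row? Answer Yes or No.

Yes

Test each input against both G and the formula:
  p1=0, p2=0, p3=0, p4=0, p5=0: formula gives 0, G = 0 ✓
  p1=0, p2=0, p3=0, p4=0, p5=1: formula gives 1, G = 1 ✓
  p1=0, p2=0, p3=0, p4=1, p5=0: formula gives 0, G = 0 ✓
  p1=0, p2=0, p3=0, p4=1, p5=1: formula gives 0, G = 0 ✓
  …and likewise for the remaining 28 rows.
No disagreement on any input; they are logically equivalent.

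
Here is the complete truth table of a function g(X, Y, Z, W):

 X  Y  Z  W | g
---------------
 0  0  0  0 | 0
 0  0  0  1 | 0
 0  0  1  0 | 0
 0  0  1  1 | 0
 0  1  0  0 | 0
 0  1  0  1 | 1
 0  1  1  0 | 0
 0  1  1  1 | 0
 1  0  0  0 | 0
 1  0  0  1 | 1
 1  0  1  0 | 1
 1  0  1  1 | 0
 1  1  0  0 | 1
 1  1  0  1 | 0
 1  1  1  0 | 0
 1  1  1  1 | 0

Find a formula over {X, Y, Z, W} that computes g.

g(X, Y, Z, W) = (((((X' · Y) · Z') · W) + (((X · Y') · Z') · W)) + (((X · Y') · Z) · W')) + (((X · Y) · Z') · W')

g=1 on 4 inputs: (0,1,0,1), (1,0,0,1), (1,0,1,0), (1,1,0,0). Reading each as a conjunction of literals (¬X·Y·¬Z·W, X·¬Y·¬Z·W, X·¬Y·Z·¬W, X·Y·¬Z·¬W) and taking the OR gives the canonical DNF.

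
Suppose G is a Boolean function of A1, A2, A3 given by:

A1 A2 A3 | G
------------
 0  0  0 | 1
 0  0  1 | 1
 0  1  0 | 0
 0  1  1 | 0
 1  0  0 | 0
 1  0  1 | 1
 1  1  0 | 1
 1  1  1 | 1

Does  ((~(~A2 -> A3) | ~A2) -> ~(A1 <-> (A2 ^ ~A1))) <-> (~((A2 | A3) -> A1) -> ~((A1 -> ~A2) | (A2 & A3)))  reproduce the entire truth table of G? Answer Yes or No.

Test each input against both G and the formula:
  A1=0, A2=0, A3=0: formula gives 1, G = 1 ✓
  A1=0, A2=0, A3=1: formula gives 0, but G = 1 ✗
Since they disagree at (0,0,1), the expression is not a correct formula for G.

No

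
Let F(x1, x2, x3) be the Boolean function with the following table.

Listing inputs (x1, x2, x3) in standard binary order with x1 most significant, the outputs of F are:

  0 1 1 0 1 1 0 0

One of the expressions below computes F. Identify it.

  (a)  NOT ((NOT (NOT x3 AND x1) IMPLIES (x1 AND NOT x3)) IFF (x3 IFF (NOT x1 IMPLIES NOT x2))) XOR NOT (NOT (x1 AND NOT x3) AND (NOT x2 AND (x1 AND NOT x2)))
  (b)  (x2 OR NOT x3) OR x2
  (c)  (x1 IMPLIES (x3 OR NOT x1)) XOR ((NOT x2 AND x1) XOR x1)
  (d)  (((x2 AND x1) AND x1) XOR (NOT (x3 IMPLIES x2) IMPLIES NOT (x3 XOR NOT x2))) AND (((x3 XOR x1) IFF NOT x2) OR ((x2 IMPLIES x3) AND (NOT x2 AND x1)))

d

(a) disagrees with F on (0,0,0) (formula → 1, table → 0); rule it out.
(b) disagrees with F on (0,0,0) (formula → 1, table → 0); rule it out.
(c) disagrees with F on (0,0,0) (formula → 1, table → 0); rule it out.
(d) is the remaining candidate, and it agrees with F on all 8 inputs.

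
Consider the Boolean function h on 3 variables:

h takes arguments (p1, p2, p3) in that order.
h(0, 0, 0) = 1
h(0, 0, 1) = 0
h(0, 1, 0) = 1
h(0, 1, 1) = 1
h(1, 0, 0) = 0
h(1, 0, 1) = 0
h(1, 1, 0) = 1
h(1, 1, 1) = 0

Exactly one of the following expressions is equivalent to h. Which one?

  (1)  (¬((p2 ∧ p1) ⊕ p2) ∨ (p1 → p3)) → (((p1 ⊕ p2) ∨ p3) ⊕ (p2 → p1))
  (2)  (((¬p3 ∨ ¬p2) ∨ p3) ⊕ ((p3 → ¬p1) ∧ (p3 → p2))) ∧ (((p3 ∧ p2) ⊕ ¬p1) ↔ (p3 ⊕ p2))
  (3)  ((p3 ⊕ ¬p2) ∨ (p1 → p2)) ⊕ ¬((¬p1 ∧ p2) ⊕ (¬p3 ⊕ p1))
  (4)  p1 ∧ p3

1

(2): at (0,0,0) it gives 0, but h = 1 — eliminated.
(3): at (0,1,0) it gives 0, but h = 1 — eliminated.
(4): at (0,0,0) it gives 0, but h = 1 — eliminated.
That leaves (1). Evaluating it on every row reproduces the table of h exactly.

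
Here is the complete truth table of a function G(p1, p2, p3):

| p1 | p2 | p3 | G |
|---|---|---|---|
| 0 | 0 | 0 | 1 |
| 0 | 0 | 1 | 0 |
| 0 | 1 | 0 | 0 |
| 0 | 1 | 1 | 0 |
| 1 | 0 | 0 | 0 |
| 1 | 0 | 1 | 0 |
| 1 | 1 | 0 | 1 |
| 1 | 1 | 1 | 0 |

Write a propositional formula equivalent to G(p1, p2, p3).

G(p1, p2, p3) = ((not p1 and not p2) and not p3) or ((p1 and p2) and not p3)

The 1-rows are (0,0,0), (1,1,0). Each contributes one minterm — ¬p1·¬p2·¬p3; p1·p2·¬p3 — and their disjunction is a sum-of-products form of G.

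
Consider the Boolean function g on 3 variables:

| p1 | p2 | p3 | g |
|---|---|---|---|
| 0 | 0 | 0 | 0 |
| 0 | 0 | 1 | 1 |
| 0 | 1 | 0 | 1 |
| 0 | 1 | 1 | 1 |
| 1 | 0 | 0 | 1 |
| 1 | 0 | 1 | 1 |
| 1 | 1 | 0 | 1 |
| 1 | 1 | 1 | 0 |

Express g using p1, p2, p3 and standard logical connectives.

g(p1, p2, p3) = NOT (((NOT p1 AND NOT p2) AND NOT p3) OR ((p1 AND p2) AND p3))

The 0-rows are (0,0,0), (1,1,1). Take each as a conjunction (¬p1·¬p2·¬p3, p1·p2·p3), form their disjunction, and complement — that gives a formula that is 1 everywhere g is.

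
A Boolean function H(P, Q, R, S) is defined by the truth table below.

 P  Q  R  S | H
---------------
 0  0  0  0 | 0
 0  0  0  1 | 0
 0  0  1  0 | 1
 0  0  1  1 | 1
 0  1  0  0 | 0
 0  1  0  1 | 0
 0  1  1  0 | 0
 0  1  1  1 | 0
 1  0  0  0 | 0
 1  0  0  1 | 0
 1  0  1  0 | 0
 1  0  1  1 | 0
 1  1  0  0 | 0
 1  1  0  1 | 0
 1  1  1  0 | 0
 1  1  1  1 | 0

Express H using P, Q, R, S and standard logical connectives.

H(P, Q, R, S) = (((~P & ~Q) & R) & ~S) | (((~P & ~Q) & R) & S)

The 1-rows are (0,0,1,0), (0,0,1,1). Each contributes one minterm — ¬P·¬Q·R·¬S; ¬P·¬Q·R·S — and their disjunction is a sum-of-products form of H.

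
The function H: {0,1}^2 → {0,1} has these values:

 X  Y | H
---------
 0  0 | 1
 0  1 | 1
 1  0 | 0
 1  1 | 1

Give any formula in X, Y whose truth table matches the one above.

H(X, Y) = X → Y

This is X → Y (false only at 1,0).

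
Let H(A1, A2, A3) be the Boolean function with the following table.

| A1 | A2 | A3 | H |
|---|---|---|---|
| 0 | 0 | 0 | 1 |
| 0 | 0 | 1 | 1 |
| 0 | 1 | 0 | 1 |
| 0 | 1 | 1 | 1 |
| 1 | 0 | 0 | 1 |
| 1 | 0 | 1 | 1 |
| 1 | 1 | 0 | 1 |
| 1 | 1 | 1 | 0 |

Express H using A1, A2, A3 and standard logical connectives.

H(A1, A2, A3) = not ((A1 and A2) and A3)

The output is 0 only when every input is 1 — NAND of all inputs.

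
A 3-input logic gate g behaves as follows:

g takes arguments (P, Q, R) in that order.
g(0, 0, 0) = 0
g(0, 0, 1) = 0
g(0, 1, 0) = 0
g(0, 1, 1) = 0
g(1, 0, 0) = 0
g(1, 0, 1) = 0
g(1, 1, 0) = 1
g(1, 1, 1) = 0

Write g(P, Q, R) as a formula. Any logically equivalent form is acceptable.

Only row (1,1,0) gives 1. That row's minterm P·Q·¬R is g directly.

g(P, Q, R) = (P & Q) & ~R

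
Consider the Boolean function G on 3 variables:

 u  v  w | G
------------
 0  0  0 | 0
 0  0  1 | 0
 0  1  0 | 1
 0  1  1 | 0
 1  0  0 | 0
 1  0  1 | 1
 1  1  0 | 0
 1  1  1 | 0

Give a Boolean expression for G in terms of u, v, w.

G(u, v, w) = ((not u and v) and not w) or ((u and not v) and w)

Collect the rows where G=1 — (0,1,0), (1,0,1) — and write one minterm per row: ¬u·v·¬w, u·¬v·w. Their union (logical OR) reproduces the table exactly.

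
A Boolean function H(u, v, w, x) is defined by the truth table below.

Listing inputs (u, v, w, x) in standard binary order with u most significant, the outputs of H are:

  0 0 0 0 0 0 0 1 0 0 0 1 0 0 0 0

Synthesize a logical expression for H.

H(u, v, w, x) = (((u' · v) · w) · x) + (((u · v') · w) · x)

H=1 on 2 inputs: (0,1,1,1), (1,0,1,1). Reading each as a conjunction of literals (¬u·v·w·x, u·¬v·w·x) and taking the OR gives the canonical DNF.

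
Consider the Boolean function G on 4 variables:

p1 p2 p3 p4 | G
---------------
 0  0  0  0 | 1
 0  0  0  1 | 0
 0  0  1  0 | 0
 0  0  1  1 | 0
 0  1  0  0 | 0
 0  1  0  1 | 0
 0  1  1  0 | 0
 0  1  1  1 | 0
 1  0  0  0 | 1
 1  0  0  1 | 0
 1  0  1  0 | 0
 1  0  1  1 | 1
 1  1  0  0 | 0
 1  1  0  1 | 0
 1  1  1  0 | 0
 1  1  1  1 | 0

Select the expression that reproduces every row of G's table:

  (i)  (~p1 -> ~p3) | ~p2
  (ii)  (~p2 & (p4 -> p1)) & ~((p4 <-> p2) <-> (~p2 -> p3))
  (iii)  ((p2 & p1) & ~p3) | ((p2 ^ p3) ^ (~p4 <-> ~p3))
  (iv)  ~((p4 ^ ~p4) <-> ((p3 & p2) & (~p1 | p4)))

(i) fails at (0,0,0,1): the formula yields 1, G is 0.
(iii) fails at (0,0,1,0): the formula yields 1, G is 0.
(iv) fails at (0,0,0,1): the formula yields 1, G is 0.
Only (ii) survives; checking it on all 16 rows confirms it matches G.

ii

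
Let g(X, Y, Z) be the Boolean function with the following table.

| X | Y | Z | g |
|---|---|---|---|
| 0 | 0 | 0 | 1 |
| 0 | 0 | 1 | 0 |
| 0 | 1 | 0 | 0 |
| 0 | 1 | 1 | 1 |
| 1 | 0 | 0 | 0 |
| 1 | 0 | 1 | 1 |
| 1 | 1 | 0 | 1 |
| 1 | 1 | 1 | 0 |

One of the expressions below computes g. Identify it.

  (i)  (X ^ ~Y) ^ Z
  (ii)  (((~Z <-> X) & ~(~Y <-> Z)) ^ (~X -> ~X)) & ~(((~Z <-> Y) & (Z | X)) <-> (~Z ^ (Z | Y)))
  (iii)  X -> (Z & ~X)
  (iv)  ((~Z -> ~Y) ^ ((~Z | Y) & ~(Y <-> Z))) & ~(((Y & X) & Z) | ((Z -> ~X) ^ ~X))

(ii): at (0,1,1) it gives 0, but g = 1 — eliminated.
(iii): at (0,0,1) it gives 1, but g = 0 — eliminated.
(iv): at (0,0,1) it gives 1, but g = 0 — eliminated.
(i) is the remaining candidate, and it agrees with g on all 8 inputs.

i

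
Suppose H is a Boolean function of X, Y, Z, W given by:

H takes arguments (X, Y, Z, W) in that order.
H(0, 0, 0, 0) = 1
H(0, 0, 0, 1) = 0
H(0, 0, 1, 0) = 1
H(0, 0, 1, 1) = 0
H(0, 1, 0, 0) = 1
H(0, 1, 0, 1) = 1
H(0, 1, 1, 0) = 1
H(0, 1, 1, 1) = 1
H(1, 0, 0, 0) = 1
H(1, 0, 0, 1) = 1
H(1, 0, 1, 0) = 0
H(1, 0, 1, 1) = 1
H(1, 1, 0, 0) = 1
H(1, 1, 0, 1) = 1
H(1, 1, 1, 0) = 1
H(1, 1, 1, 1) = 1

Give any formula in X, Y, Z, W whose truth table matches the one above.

There are just 3 zero rows: (0,0,0,1), (0,0,1,1), (1,0,1,0). Their minterms are ¬X·¬Y·¬Z·W, ¬X·¬Y·Z·W, X·¬Y·Z·¬W; the OR of those covers precisely the 0-outputs, and negating it yields H.

H(X, Y, Z, W) = ~(((((~X & ~Y) & ~Z) & W) | (((~X & ~Y) & Z) & W)) | (((X & ~Y) & Z) & ~W))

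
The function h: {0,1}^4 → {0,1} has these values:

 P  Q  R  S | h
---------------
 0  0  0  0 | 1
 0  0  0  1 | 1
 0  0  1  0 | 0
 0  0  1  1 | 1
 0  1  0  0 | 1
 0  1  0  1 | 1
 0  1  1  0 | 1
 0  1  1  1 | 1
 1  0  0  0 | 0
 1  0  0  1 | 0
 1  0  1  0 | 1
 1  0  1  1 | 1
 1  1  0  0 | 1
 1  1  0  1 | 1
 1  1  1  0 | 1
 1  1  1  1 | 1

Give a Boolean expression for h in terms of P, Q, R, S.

h(P, Q, R, S) = ¬(((((¬P ∧ ¬Q) ∧ R) ∧ ¬S) ∨ (((P ∧ ¬Q) ∧ ¬R) ∧ ¬S)) ∨ (((P ∧ ¬Q) ∧ ¬R) ∧ S))

The 0-rows are (0,0,1,0), (1,0,0,0), (1,0,0,1). Take each as a conjunction (¬P·¬Q·R·¬S, P·¬Q·¬R·¬S, P·¬Q·¬R·S), form their disjunction, and complement — that gives a formula that is 1 everywhere h is.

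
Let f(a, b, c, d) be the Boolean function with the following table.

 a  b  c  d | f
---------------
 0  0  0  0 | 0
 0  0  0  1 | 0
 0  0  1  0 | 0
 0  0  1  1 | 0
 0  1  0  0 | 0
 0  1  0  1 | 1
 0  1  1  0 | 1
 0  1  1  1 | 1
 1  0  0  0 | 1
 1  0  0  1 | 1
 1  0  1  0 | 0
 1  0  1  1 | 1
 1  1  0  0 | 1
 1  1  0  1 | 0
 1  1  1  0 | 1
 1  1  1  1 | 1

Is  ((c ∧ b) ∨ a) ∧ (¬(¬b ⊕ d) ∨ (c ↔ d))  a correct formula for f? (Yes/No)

Check the formula against f row by row:
  a=0, b=0, c=0, d=0: formula gives 0, f = 0 ✓
  a=0, b=0, c=0, d=1: formula gives 0, f = 0 ✓
  a=0, b=0, c=1, d=0: formula gives 0, f = 0 ✓
  a=0, b=0, c=1, d=1: formula gives 0, f = 0 ✓
  …
  a=0, b=1, c=0, d=1: formula gives 0, but f = 1 ✗
Row (0,1,0,1) is a counterexample, so the formula is not equivalent to f.

No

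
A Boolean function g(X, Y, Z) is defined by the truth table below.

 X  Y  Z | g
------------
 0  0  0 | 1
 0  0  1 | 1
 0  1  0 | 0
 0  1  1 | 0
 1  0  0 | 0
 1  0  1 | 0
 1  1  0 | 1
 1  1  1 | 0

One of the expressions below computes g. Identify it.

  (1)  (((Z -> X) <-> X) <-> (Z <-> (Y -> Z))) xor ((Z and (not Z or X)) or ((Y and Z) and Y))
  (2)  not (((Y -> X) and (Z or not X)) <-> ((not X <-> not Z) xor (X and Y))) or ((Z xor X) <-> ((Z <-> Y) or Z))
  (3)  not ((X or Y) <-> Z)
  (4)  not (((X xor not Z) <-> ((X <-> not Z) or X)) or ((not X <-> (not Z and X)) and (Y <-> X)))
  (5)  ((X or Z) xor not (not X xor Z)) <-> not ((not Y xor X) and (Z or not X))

(2): at (0,0,0) it gives 0, but g = 1 — eliminated.
(3): at (0,0,0) it gives 0, but g = 1 — eliminated.
(4): at (0,1,0) it gives 1, but g = 0 — eliminated.
(5): at (1,0,1) it gives 1, but g = 0 — eliminated.
(1) is the remaining candidate, and it agrees with g on all 8 inputs.

1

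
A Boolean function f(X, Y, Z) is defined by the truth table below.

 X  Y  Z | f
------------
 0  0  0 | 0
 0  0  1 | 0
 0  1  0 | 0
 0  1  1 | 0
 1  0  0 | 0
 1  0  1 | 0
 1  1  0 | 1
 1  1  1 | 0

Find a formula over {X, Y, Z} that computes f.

f(X, Y, Z) = (X · Y) · Z'

Only row (1,1,0) gives 1. That row's minterm X·Y·¬Z is f directly.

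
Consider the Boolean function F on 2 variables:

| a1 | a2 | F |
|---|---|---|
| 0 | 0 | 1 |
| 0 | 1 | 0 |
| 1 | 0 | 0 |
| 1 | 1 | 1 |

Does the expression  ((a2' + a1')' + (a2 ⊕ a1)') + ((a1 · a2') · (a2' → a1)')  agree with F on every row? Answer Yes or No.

Yes

Test each input against both F and the formula:
  a1=0, a2=0: formula gives 1, F = 1 ✓
  a1=0, a2=1: formula gives 0, F = 0 ✓
  a1=1, a2=0: formula gives 0, F = 0 ✓
  a1=1, a2=1: formula gives 1, F = 1 ✓
No disagreement on any input; they are logically equivalent.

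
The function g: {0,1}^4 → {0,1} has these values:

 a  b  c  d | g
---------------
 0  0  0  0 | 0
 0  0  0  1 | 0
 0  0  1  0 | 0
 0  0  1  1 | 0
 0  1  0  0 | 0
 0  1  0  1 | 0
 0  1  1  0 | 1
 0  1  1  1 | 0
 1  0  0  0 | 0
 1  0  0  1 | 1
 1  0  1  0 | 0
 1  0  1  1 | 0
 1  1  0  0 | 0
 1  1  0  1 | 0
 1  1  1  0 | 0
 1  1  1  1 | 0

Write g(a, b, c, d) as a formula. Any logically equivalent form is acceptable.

The 1-rows are (0,1,1,0), (1,0,0,1). Each contributes one minterm — ¬a·b·c·¬d; a·¬b·¬c·d — and their disjunction is a sum-of-products form of g.

g(a, b, c, d) = (((~a & b) & c) & ~d) | (((a & ~b) & ~c) & d)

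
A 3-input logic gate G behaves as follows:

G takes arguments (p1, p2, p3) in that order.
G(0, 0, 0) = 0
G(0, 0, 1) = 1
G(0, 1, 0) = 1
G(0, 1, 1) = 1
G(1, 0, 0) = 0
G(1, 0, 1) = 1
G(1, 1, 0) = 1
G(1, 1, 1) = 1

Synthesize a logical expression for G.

G is 0 on only 2 rows — (0,0,0), (1,0,0). Writing each as a minterm (¬p1·¬p2·¬p3, p1·¬p2·¬p3) and OR-ing them characterizes exactly where G=0, so G is the negation of that disjunction.

G(p1, p2, p3) = NOT (((NOT p1 AND NOT p2) AND NOT p3) OR ((p1 AND NOT p2) AND NOT p3))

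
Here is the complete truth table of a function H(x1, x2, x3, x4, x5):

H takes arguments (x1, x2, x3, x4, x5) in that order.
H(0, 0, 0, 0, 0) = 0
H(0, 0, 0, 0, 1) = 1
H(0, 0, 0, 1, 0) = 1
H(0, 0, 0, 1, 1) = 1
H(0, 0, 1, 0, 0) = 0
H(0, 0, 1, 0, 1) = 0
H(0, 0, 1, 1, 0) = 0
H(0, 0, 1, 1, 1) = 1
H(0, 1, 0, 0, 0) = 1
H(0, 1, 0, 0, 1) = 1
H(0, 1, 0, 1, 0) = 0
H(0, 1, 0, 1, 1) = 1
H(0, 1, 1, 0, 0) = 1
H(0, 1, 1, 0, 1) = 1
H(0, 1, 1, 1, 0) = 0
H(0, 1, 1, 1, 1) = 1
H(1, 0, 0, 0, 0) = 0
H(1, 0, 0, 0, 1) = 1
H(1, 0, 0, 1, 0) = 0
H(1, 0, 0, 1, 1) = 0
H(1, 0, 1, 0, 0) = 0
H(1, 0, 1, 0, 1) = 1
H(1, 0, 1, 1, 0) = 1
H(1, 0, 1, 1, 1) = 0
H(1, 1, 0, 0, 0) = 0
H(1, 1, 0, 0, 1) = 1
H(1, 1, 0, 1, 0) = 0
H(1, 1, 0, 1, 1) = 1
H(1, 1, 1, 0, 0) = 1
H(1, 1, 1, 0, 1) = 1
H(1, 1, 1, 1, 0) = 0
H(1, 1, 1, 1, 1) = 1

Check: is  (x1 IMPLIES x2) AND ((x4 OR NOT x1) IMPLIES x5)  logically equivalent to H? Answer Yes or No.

Evaluate (x1 IMPLIES x2) AND ((x4 OR NOT x1) IMPLIES x5) on each row and compare to H:
  x1=0, x2=0, x3=0, x4=0, x5=0: formula gives 0, H = 0 ✓
  x1=0, x2=0, x3=0, x4=0, x5=1: formula gives 1, H = 1 ✓
  x1=0, x2=0, x3=0, x4=1, x5=0: formula gives 0, but H = 1 ✗
Since they disagree at (0,0,0,1,0), the expression is not a correct formula for H.

No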